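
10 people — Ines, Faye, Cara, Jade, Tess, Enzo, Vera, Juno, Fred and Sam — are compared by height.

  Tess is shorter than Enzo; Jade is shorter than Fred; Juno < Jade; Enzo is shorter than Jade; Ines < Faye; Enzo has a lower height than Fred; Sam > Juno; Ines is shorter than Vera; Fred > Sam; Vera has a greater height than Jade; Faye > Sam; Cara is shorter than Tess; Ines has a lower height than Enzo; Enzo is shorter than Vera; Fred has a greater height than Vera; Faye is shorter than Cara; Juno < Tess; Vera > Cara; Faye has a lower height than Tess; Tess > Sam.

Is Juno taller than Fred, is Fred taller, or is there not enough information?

Chaining the given relations: Juno < Sam < Faye < Cara < Tess < Enzo < Jade < Vera < Fred.
So Fred is taller.

Fred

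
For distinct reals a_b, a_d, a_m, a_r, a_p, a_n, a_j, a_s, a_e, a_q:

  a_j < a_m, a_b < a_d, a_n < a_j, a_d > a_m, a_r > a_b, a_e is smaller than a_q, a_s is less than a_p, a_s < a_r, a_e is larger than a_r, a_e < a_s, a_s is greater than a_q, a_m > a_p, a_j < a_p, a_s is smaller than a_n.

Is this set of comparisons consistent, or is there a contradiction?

We have a_s < a_r stated directly, yet also a_r < a_e < a_q < a_s by chaining the others — so a_r < a_s. Contradiction.

inconsistent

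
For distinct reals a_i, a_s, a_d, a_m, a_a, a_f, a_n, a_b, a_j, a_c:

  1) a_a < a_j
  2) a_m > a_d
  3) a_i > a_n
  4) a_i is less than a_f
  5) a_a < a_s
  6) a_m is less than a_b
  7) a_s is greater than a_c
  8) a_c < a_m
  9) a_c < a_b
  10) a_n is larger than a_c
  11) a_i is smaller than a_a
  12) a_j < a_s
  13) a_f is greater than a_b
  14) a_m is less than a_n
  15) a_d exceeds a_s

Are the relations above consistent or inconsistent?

Chaining the given relations yields a_n < a_i < a_a < a_j < a_s < a_d < a_m, so a_n < a_m. But one relation states a_m < a_n. These cannot both hold.

inconsistent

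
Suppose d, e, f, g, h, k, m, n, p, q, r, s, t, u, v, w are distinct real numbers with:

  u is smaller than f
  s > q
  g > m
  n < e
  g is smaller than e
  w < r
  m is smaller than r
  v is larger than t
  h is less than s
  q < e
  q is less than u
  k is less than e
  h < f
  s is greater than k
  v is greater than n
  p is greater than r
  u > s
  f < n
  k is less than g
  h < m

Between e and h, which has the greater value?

e

h < s and s < u give h < u.
Then u < f extends the chain to f.
With f < n: h < s < u < f < n.
With n < e: h < s < u < f < n < e.
So h < e; e is the larger of the two.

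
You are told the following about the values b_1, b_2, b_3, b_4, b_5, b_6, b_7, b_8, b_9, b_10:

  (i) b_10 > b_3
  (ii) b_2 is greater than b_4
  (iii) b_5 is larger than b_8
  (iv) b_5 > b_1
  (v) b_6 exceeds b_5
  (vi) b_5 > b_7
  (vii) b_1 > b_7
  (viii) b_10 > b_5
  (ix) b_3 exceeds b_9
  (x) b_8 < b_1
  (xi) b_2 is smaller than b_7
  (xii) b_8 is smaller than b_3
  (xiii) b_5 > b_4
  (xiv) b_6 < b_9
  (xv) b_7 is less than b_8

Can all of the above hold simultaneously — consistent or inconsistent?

The single ordering b_4 < b_2 < b_7 < b_8 < b_1 < b_5 < b_6 < b_9 < b_3 < b_10 satisfies every listed relation, so no contradiction arises.

consistent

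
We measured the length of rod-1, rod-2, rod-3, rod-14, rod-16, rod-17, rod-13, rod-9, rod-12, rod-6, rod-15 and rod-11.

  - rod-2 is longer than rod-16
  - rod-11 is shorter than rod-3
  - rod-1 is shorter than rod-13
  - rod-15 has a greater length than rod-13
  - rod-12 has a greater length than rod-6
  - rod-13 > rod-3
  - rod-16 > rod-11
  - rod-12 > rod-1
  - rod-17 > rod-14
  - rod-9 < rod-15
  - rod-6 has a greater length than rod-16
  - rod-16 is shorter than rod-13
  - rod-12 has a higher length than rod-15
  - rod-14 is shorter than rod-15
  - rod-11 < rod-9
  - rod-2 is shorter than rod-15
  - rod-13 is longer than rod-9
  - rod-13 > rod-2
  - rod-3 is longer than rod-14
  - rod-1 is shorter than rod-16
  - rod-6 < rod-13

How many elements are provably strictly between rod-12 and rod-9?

Chaining upward from rod-9 reaches: rod-13, rod-15.
Chaining downward from rod-12 reaches: rod-1, rod-14, rod-11, rod-16, rod-3, rod-2, rod-6, rod-13, rod-15.
Strictly between rod-9 and rod-12 are those in both lists: rod-13, rod-15 — 2 elements.

2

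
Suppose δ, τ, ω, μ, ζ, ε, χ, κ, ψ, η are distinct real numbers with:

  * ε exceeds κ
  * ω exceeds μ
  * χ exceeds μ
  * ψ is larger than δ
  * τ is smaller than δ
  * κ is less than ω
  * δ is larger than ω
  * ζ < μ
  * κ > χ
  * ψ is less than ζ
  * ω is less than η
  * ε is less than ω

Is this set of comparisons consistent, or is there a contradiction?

Chaining the given relations yields δ < ψ < ζ < μ < χ < κ < ε < ω, so δ < ω. But one relation states ω < δ. These cannot both hold.

inconsistent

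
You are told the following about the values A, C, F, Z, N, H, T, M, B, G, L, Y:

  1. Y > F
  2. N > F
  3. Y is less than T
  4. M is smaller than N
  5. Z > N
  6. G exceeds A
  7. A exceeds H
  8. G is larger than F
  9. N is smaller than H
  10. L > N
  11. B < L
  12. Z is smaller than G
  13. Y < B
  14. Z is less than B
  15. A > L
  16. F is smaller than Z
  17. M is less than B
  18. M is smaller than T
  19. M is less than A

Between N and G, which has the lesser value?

N < Z < B < L < A < G, by transitivity through Z, B, L, A.
So N < G; N is the smaller of the two.

N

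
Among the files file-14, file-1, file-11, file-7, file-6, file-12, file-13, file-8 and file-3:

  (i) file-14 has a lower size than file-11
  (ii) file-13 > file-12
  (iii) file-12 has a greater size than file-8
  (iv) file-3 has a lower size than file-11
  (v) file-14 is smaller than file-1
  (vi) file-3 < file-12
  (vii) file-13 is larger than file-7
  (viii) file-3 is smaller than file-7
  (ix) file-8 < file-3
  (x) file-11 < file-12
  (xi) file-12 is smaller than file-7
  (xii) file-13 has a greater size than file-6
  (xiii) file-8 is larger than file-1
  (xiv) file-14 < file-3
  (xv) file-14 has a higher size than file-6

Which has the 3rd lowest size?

file-1

The consecutive relations fix a unique order: file-6 < file-14 < file-1 < file-8 < file-3 < file-11 < file-12 < file-7 < file-13.
The 3rd smallest is file-1.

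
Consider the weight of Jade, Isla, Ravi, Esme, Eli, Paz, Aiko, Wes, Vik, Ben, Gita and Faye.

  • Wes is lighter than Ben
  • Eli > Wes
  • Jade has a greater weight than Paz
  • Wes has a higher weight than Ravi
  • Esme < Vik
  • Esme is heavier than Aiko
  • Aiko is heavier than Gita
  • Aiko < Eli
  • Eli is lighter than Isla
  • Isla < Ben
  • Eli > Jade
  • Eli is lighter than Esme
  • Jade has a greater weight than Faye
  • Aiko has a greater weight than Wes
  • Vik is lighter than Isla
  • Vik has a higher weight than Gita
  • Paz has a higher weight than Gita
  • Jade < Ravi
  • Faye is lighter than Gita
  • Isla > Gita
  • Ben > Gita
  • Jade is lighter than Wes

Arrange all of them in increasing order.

Faye < Gita < Paz < Jade < Ravi < Wes < Aiko < Eli < Esme < Vik < Isla < Ben

Each adjacent pair is fixed by a given relation: Faye < Gita; Gita < Paz; Paz < Jade; Jade < Ravi; Ravi < Wes; Wes < Aiko; Aiko < Eli; Eli < Esme; Esme < Vik; Vik < Isla; Isla < Ben. Chaining them end to end gives the full order.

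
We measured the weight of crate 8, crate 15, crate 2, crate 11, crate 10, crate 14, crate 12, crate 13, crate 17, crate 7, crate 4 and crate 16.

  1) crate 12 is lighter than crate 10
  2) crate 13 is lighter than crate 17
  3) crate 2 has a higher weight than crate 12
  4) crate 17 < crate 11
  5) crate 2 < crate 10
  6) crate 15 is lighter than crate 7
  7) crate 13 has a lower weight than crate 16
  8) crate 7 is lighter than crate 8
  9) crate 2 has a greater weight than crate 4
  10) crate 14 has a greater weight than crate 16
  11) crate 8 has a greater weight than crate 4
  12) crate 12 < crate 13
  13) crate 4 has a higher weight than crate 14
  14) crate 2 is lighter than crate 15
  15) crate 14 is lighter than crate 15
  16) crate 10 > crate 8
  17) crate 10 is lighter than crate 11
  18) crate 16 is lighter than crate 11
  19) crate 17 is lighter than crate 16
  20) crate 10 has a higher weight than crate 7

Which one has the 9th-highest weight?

crate 16

Piecing the relations together gives one ordering: crate 12 < crate 13 < crate 17 < crate 16 < crate 14 < crate 4 < crate 2 < crate 15 < crate 7 < crate 8 < crate 10 < crate 11.
The 9th largest is crate 16.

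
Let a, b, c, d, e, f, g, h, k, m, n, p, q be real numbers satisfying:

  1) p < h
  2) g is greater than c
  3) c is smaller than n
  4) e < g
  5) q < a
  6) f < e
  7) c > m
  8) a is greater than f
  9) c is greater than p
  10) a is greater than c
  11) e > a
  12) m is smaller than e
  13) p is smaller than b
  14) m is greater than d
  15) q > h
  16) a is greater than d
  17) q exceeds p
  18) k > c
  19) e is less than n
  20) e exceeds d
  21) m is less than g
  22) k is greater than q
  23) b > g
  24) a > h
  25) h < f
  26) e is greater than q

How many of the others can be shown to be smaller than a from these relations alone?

The elements the relations force below a are p, d, h, f, q, m, c — no chain reaches any other.
That is 7.

7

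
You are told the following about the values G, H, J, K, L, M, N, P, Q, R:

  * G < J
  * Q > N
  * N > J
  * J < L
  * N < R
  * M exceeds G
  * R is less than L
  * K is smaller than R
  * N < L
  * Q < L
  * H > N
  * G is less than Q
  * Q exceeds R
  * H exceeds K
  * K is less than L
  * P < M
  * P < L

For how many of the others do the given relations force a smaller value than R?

4

Directly below R: N, K.
One step further: J (3 so far).
One step further: G (4 so far).
No other element is forced below R by the given relations, so the count is 4.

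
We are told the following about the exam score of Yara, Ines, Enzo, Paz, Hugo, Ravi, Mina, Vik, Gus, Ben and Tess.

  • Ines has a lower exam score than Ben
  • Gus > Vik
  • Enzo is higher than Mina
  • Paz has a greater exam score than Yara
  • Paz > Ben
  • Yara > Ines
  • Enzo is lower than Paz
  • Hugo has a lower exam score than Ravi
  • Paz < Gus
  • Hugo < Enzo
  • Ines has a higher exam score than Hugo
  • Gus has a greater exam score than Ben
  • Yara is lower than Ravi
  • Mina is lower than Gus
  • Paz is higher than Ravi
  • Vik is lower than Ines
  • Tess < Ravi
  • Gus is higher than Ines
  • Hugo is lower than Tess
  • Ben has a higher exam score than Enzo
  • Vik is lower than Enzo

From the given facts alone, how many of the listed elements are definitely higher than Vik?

7

Directly above Vik: Enzo, Ines, Gus.
One step further: Yara, Ben, Paz (6 so far).
One step further: Ravi (7 so far).
No other element is forced above Vik by the given relations, so the count is 7.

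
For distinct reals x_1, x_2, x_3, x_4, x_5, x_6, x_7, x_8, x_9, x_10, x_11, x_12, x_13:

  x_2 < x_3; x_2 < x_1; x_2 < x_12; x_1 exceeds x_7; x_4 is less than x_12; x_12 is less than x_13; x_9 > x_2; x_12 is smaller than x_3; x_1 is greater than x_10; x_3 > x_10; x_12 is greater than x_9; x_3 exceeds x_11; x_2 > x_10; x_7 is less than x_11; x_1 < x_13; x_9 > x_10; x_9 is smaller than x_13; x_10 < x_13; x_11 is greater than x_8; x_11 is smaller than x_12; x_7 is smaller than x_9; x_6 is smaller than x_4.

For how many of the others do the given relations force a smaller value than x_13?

10

Directly below x_13: x_10, x_1, x_9, x_12.
One step further: x_2, x_7, x_11, x_4 (8 so far).
One step further: x_8, x_6 (10 so far).
No other element is forced below x_13 by the given relations, so the count is 10.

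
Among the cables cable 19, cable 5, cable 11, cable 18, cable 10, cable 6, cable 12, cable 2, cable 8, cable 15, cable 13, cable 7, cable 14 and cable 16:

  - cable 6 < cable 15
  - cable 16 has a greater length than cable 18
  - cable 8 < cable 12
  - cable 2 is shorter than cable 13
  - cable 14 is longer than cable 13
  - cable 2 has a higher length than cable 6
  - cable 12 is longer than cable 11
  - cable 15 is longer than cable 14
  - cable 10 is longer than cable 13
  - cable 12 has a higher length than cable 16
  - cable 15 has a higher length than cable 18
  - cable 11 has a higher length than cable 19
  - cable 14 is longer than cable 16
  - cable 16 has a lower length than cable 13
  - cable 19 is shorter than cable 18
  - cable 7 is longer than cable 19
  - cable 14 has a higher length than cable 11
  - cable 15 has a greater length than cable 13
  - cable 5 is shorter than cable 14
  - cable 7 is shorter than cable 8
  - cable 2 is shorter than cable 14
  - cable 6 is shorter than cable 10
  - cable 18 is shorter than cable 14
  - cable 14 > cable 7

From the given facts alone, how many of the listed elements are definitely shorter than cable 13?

Directly below cable 13: cable 2, cable 16.
One step further: cable 6, cable 18 (4 so far).
One step further: cable 19 (5 so far).
No other element is forced below cable 13 by the given relations, so the count is 5.

5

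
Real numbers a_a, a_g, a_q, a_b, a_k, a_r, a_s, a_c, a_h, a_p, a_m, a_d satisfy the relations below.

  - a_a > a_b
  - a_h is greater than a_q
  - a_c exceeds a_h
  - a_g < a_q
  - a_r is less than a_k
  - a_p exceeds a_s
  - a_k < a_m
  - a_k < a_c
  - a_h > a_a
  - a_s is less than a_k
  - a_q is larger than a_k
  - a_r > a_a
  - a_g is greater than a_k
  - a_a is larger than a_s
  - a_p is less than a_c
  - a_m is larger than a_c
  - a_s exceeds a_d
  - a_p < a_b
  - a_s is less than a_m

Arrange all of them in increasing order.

a_d < a_s < a_p < a_b < a_a < a_r < a_k < a_g < a_q < a_h < a_c < a_m

Each adjacent pair is fixed by a given relation: a_d < a_s; a_s < a_p; a_p < a_b; a_b < a_a; a_a < a_r; a_r < a_k; a_k < a_g; a_g < a_q; a_q < a_h; a_h < a_c; a_c < a_m. Chaining them end to end gives the full order.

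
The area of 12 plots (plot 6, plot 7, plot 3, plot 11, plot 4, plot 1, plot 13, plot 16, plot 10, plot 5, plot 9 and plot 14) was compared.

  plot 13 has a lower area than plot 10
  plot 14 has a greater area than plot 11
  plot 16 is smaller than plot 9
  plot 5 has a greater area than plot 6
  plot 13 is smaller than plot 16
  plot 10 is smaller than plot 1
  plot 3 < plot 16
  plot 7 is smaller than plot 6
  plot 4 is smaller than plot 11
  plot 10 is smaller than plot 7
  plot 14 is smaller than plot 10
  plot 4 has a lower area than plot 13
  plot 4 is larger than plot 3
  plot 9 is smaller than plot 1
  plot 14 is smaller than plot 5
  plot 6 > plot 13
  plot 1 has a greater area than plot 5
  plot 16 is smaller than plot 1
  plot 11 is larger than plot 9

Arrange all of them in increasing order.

plot 3 < plot 4 < plot 13 < plot 16 < plot 9 < plot 11 < plot 14 < plot 10 < plot 7 < plot 6 < plot 5 < plot 1

The consecutive links are each given: plot 3 < plot 4; plot 4 < plot 13; plot 13 < plot 16; plot 16 < plot 9; plot 9 < plot 11; plot 11 < plot 14; plot 14 < plot 10; plot 10 < plot 7; plot 7 < plot 6; plot 6 < plot 5; plot 5 < plot 1.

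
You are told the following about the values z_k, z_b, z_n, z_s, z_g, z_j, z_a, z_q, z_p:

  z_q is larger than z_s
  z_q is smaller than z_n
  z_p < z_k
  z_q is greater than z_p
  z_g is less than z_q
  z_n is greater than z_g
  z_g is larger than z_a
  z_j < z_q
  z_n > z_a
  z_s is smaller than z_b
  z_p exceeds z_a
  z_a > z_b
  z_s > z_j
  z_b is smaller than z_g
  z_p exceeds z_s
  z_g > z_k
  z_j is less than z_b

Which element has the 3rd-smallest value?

z_b

Chaining the given pairs: z_j < z_s < z_b < z_a < z_p < z_k < z_g < z_q < z_n.
Counting 3 from the smallest end gives z_b.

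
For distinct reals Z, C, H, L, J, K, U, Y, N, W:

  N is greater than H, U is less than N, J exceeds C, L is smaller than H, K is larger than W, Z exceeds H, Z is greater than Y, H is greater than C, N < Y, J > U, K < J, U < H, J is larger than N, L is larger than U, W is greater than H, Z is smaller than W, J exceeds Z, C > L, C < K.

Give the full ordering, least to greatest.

Nothing is placed below U, so it is least; from there U < L; L < C; C < H; H < N; N < Y; Y < Z; Z < W; W < K; K < J, each given directly.

U < L < C < H < N < Y < Z < W < K < J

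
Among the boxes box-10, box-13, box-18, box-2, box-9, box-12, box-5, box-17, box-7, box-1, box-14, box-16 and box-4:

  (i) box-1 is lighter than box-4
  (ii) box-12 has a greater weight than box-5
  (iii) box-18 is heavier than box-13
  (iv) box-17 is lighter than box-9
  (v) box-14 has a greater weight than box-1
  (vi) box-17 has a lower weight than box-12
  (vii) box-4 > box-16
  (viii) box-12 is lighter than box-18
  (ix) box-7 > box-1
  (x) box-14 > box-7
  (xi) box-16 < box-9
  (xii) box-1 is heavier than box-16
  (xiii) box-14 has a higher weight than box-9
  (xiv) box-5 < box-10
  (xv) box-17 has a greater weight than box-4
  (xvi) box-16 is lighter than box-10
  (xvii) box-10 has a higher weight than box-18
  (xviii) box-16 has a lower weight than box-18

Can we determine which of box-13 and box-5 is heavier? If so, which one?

Following every chain through box-13: above box-13 we get box-18, box-10.
box-5 is not reached, and no chain runs the other way from box-5 to box-13.
So the given relations leave the order of box-13 and box-5 undetermined.

undetermined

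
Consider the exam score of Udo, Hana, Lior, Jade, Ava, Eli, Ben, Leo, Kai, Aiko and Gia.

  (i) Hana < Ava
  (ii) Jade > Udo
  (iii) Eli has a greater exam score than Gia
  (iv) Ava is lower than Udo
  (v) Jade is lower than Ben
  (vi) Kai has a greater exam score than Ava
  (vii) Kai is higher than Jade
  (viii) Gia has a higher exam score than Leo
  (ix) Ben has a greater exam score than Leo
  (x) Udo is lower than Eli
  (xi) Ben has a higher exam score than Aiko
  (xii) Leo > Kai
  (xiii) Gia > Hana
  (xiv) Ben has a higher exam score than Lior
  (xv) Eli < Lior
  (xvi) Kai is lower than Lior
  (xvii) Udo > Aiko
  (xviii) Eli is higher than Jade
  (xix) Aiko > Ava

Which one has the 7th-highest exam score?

Piecing the relations together gives one ordering: Hana < Ava < Aiko < Udo < Jade < Kai < Leo < Gia < Eli < Lior < Ben.
Counting 7 from the largest end gives Jade.

Jade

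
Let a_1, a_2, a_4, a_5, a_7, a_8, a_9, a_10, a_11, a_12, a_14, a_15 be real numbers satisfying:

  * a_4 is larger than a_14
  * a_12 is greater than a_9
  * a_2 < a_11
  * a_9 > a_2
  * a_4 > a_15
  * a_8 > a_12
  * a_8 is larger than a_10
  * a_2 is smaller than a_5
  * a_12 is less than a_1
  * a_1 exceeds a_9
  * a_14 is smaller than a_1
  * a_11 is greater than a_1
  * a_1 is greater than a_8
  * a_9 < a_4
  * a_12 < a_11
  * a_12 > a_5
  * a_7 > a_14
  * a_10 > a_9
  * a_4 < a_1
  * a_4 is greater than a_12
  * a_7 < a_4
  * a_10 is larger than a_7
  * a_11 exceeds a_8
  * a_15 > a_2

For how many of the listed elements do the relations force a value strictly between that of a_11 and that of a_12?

Chaining upward from a_12 reaches: a_8, a_4, a_1.
Chaining downward from a_11 reaches: a_14, a_7, a_2, a_9, a_10, a_5, a_15, a_8, a_4, a_1.
Strictly between a_12 and a_11 are those in both lists: a_8, a_4, a_1 — 3 elements.

3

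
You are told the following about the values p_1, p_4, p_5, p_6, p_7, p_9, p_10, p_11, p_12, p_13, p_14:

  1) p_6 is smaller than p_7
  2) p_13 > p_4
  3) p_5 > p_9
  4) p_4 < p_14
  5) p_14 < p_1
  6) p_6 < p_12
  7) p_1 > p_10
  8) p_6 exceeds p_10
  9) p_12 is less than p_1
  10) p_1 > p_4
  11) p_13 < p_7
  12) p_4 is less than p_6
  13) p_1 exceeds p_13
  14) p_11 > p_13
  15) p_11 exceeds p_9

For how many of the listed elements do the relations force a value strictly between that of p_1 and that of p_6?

Chaining upward from p_6 reaches: p_7, p_12.
Chaining downward from p_1 reaches: p_10, p_4, p_13, p_14, p_12.
Strictly between p_6 and p_1 are those in both lists: p_12 — 1 element.

1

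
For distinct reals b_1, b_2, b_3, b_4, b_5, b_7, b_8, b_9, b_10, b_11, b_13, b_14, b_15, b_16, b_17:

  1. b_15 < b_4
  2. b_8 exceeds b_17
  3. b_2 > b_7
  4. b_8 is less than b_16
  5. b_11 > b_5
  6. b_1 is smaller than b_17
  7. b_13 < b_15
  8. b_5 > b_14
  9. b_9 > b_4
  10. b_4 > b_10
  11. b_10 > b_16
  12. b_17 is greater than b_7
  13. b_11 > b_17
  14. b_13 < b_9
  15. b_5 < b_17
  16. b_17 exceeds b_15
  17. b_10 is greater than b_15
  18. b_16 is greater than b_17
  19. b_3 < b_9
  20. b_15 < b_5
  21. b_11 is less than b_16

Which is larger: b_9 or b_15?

Link the given pairs in sequence: b_15 < b_5; b_5 < b_17; b_17 < b_11; b_11 < b_16; b_16 < b_10; b_10 < b_4; b_4 < b_9.
Together: b_15 < b_5 < b_17 < b_11 < b_16 < b_10 < b_4 < b_9.
So b_15 < b_9; b_9 is the larger of the two.

b_9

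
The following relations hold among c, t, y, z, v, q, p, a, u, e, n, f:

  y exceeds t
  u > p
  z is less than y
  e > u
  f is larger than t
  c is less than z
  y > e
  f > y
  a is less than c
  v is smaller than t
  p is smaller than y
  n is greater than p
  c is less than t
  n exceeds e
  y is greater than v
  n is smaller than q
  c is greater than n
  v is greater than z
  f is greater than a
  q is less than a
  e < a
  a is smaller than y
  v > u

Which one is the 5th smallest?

q

Piecing the relations together gives one ordering: p < u < e < n < q < a < c < z < v < t < y < f.
Counting 5 from the smallest end gives q.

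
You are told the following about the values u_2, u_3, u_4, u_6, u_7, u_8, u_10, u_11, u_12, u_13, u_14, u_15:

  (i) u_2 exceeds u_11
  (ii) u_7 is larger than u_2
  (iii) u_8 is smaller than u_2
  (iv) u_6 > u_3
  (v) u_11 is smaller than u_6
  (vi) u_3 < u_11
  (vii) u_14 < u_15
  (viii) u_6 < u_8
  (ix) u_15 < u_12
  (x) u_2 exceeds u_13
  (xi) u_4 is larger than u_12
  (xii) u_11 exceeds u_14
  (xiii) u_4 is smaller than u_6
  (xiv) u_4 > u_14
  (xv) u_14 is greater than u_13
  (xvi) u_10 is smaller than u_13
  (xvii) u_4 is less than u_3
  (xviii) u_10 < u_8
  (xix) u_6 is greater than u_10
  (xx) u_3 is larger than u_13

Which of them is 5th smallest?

u_12

Piecing the relations together gives one ordering: u_10 < u_13 < u_14 < u_15 < u_12 < u_4 < u_3 < u_11 < u_6 < u_8 < u_2 < u_7.
Counting 5 from the smallest end gives u_12.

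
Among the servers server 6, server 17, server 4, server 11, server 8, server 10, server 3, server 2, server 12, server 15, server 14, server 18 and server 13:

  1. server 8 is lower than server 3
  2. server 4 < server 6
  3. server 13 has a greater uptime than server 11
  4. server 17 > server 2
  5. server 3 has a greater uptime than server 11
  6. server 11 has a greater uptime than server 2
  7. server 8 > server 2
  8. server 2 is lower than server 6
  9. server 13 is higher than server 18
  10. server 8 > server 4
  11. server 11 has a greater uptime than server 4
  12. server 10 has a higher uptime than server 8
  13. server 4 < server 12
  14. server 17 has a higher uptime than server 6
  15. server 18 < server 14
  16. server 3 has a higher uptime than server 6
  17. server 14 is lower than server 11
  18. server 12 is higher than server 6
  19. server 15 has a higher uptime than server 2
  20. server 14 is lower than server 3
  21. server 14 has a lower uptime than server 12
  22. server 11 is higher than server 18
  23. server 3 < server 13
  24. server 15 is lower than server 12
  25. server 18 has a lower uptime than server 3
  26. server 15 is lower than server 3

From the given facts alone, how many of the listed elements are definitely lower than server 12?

6

From server 12 the given relations immediately reach server 4, server 15, server 14, server 6.
From those, server 18, server 2 — 6 in total.
No other element is forced below server 12 by the given relations, so the count is 6.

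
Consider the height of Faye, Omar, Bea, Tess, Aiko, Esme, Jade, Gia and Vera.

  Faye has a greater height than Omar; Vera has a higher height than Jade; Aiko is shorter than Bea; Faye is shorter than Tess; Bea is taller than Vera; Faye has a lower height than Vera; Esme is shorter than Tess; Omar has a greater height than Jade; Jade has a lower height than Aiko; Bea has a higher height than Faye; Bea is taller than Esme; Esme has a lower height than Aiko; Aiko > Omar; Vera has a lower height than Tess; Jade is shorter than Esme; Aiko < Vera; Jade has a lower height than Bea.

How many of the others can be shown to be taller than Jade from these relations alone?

The elements the relations force above Jade are Omar, Esme, Aiko, Faye, Vera, Tess, Bea — no chain reaches any other.
That is 7.

7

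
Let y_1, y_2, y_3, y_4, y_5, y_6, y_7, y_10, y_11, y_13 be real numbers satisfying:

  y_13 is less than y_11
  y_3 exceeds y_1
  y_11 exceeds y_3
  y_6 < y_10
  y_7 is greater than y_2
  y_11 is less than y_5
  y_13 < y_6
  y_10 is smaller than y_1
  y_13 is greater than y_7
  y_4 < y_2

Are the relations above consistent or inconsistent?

consistent

Every relation is compatible with y_4 < y_2 < y_7 < y_13 < y_6 < y_10 < y_1 < y_3 < y_11 < y_5; the set is consistent.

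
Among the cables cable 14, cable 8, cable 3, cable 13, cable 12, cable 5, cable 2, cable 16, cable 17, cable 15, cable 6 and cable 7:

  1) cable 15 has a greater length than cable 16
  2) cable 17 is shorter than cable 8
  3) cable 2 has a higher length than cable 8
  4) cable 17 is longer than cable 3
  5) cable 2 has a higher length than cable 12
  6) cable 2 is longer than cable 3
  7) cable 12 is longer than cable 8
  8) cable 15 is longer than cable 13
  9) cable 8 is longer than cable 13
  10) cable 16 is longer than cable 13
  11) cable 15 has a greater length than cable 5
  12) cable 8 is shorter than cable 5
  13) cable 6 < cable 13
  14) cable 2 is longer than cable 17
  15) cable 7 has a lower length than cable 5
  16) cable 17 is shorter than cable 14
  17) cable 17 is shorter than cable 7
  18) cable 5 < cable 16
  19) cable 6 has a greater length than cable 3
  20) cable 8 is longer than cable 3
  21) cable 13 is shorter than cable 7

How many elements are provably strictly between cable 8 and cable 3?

Chaining upward from cable 3 reaches: cable 6, cable 13, cable 17, cable 7, cable 12, cable 5, cable 14, cable 16, cable 2, cable 15.
Chaining downward from cable 8 reaches: cable 6, cable 13, cable 17.
Strictly between cable 3 and cable 8 are those in both lists: cable 6, cable 13, cable 17 — 3 elements.

3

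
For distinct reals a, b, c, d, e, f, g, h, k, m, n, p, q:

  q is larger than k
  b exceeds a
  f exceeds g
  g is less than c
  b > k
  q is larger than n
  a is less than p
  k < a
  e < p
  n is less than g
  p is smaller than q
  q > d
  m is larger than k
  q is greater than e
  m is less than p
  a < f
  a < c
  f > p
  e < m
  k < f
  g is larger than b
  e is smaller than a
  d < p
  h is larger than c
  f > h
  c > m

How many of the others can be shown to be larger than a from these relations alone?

The elements the relations force above a are b, p, g, c, q, h, f — no chain reaches any other.
That is 7.

7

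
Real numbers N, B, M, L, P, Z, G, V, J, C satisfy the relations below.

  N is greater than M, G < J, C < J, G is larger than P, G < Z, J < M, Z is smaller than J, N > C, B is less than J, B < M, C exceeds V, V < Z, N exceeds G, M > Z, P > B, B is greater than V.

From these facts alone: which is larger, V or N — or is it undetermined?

Link the given pairs in sequence: V < B; B < P; P < G; G < Z; Z < J; J < M; M < N.
Together: V < B < P < G < Z < J < M < N.
So N is larger.

N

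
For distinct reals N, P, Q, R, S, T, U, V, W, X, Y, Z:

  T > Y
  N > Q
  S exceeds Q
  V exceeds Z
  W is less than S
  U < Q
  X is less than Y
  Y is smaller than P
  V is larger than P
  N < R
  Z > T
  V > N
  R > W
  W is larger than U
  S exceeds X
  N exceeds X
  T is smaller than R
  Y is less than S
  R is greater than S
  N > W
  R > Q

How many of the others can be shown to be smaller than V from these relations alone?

9

From V the given relations immediately reach N, P, Z.
From those, Q, X, Y, W, T — 8 in total.
From those, U — 9 in total.
Nothing else is reachable below V; 9 in all.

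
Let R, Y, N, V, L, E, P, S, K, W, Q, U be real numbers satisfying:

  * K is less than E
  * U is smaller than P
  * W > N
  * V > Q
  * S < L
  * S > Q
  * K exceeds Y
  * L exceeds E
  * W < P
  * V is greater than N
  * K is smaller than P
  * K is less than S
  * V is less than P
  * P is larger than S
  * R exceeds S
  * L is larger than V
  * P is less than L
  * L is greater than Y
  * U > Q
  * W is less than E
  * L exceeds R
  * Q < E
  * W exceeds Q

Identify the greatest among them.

L

Chaining downward from L: directly below it, Y, V, E, S, R, P; then N, Q, W, K, U.
That covers every other element, and nothing is given above L, so L is the greatest.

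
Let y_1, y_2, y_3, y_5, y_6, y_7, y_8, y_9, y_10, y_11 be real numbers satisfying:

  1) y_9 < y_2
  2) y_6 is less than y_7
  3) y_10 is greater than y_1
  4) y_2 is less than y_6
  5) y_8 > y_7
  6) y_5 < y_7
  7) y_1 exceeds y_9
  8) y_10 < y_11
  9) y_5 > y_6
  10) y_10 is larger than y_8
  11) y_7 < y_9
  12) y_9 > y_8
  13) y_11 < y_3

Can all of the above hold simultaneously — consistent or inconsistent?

inconsistent

Chaining the given relations yields y_2 < y_6 < y_5 < y_7 < y_8 < y_9, so y_2 < y_9. But one relation states y_9 < y_2. These cannot both hold.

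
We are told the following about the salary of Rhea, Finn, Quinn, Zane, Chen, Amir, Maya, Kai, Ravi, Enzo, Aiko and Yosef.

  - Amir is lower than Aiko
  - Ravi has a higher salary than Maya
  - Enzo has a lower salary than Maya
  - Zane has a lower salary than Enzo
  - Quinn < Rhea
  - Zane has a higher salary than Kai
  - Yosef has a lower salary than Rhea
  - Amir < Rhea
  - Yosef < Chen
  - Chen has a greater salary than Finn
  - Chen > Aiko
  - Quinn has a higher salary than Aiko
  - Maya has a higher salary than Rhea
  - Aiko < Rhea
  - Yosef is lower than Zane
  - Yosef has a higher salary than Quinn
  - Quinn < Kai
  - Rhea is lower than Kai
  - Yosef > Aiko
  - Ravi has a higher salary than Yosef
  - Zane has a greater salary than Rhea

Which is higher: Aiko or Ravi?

Ravi

Aiko < Quinn and Quinn < Yosef give Aiko < Yosef.
Then Yosef < Rhea extends the chain to Rhea.
With Rhea < Kai: Aiko < Quinn < Yosef < Rhea < Kai.
With Kai < Zane: Aiko < Quinn < Yosef < Rhea < Kai < Zane.
With Zane < Enzo: Aiko < Quinn < Yosef < Rhea < Kai < Zane < Enzo.
With Enzo < Maya: Aiko < Quinn < Yosef < Rhea < Kai < Zane < Enzo < Maya.
Then Maya < Ravi extends the chain to Ravi.
So Aiko < Ravi; Ravi is the higher of the two.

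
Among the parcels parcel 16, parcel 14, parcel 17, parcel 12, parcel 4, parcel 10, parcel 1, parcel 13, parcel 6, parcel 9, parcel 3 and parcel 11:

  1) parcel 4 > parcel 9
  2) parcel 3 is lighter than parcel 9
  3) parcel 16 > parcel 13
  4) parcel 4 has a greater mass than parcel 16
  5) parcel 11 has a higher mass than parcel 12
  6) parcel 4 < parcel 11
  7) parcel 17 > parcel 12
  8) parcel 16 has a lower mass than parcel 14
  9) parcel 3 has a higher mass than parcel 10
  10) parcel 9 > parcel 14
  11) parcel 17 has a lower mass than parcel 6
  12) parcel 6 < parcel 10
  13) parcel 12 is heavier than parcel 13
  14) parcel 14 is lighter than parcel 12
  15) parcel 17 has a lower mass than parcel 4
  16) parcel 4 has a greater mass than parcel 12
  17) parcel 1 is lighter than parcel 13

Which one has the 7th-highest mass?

parcel 17

The consecutive relations fix a unique order: parcel 1 < parcel 13 < parcel 16 < parcel 14 < parcel 12 < parcel 17 < parcel 6 < parcel 10 < parcel 3 < parcel 9 < parcel 4 < parcel 11.
Counting 7 from the largest end gives parcel 17.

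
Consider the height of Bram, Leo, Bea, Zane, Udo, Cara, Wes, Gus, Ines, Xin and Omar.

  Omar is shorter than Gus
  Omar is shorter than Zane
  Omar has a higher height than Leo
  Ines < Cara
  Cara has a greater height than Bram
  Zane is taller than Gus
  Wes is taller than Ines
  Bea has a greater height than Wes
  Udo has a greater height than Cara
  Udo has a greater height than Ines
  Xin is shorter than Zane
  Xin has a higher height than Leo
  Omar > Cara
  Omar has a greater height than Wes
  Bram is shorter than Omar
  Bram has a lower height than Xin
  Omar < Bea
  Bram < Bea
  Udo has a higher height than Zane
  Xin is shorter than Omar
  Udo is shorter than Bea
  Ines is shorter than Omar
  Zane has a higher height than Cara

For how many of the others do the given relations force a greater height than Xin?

From Xin the given relations immediately reach Omar, Zane.
From those, Gus, Udo, Bea — 5 in total.
No other element is forced above Xin by the given relations, so the count is 5.

5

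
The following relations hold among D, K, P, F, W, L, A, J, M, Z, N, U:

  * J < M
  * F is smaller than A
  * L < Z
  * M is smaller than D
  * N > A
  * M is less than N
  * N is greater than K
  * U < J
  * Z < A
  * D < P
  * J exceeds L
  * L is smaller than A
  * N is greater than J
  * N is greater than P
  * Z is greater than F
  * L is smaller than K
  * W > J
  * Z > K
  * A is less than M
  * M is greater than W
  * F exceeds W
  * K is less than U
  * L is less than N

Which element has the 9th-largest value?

The consecutive relations fix a unique order: L < K < U < J < W < F < Z < A < M < D < P < N.
The 9th largest is J.

J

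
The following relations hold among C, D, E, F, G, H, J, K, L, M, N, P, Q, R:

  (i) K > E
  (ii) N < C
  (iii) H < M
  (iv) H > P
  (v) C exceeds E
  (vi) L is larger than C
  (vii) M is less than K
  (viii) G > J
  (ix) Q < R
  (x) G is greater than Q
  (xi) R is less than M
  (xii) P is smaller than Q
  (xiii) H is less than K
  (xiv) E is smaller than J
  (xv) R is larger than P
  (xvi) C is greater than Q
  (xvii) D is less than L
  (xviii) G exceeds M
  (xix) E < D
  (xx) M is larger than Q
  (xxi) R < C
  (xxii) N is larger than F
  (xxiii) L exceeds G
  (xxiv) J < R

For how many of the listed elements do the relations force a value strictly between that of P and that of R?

Chaining upward from P reaches: Q, H, M, G, C, K, L.
Chaining downward from R reaches: E, J, Q.
Strictly between P and R are those in both lists: Q — 1 element.

1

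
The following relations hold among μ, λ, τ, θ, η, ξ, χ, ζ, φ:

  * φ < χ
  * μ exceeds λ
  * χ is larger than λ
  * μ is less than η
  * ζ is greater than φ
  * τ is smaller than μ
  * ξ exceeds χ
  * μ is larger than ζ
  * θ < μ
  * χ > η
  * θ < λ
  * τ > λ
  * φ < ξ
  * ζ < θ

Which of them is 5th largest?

The consecutive relations fix a unique order: φ < ζ < θ < λ < τ < μ < η < χ < ξ.
Counting 5 from the largest end gives τ.

τ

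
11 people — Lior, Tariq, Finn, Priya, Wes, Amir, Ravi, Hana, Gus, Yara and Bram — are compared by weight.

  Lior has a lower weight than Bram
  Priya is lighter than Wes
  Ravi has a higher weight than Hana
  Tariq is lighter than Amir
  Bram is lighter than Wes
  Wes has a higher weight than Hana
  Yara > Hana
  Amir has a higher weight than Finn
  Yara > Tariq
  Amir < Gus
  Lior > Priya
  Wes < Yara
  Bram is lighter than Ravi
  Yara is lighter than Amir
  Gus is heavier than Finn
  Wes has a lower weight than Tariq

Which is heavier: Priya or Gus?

Link the given pairs in sequence: Priya < Lior; Lior < Bram; Bram < Wes; Wes < Tariq; Tariq < Yara; Yara < Amir; Amir < Gus.
Chaining these gives Priya < Lior < Bram < Wes < Tariq < Yara < Amir < Gus.
So Priya < Gus; Gus is the heavier of the two.

Gus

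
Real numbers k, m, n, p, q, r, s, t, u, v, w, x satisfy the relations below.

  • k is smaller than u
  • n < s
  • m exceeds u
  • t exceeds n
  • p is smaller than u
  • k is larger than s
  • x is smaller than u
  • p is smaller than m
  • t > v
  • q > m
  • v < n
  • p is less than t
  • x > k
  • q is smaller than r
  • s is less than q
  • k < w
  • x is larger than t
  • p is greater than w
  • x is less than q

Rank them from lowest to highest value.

Each adjacent pair is fixed by a given relation: v < n; n < s; s < k; k < w; w < p; p < t; t < x; x < u; u < m; m < q; q < r. Chaining them end to end gives the full order.

v < n < s < k < w < p < t < x < u < m < q < r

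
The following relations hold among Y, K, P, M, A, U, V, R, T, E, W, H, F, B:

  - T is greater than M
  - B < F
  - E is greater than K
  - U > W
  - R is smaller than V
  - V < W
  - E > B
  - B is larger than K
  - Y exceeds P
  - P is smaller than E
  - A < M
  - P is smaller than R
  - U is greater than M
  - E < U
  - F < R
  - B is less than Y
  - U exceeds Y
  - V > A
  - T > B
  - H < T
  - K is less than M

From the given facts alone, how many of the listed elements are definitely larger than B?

Directly above B: F, Y, E, T.
One step further: R, U (6 so far).
One step further: V (7 so far).
One step further: W (8 so far).
No other element is forced above B by the given relations, so the count is 8.

8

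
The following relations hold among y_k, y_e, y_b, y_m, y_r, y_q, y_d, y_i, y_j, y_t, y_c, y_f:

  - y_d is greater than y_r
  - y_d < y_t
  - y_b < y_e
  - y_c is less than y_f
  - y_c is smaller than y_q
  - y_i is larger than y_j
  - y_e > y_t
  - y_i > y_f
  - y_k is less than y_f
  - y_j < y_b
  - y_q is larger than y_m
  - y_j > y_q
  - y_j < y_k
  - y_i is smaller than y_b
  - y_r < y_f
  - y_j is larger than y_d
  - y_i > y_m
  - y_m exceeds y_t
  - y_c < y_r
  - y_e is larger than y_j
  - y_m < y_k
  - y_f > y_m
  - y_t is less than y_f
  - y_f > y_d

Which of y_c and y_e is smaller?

y_c

Chaining the given relations: y_c < y_r < y_d < y_t < y_m < y_q < y_j < y_k < y_f < y_i < y_b < y_e.
So y_c < y_e; y_c is the smaller of the two.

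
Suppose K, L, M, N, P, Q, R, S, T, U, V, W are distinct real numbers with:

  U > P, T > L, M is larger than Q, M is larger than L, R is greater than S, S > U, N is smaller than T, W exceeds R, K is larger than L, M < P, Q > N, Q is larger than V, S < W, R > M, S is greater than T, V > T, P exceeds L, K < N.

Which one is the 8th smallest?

Chaining the given pairs: L < K < N < T < V < Q < M < P < U < S < R < W.
The 8th smallest is P.

P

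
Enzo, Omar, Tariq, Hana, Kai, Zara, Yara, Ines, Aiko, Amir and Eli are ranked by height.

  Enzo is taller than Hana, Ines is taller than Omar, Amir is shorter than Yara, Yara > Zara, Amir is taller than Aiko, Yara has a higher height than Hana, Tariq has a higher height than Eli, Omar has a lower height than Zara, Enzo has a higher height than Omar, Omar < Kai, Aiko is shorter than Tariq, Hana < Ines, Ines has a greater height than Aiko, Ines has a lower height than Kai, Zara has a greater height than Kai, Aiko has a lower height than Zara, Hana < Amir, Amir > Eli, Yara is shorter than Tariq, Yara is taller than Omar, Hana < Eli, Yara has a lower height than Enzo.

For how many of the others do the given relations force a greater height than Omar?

6

Directly above Omar: Ines, Kai, Zara, Yara, Enzo.
One step further: Tariq (6 so far).
Nothing else is reachable above Omar; 6 in all.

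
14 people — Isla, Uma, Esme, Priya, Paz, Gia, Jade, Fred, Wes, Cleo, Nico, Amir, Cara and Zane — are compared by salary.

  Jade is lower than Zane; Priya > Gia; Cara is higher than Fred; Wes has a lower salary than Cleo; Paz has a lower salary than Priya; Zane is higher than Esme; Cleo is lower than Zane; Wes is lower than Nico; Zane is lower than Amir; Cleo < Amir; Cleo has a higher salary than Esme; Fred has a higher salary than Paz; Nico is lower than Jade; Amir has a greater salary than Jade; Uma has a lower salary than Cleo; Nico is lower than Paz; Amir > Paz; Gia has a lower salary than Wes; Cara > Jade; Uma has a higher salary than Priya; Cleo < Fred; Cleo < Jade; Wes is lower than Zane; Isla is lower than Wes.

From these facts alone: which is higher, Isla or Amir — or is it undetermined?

Link the given pairs in sequence: Isla < Wes; Wes < Nico; Nico < Paz; Paz < Priya; Priya < Uma; Uma < Cleo; Cleo < Jade; Jade < Zane; Zane < Amir.
Chaining these gives Isla < Wes < Nico < Paz < Priya < Uma < Cleo < Jade < Zane < Amir.
So Amir is higher.

Amir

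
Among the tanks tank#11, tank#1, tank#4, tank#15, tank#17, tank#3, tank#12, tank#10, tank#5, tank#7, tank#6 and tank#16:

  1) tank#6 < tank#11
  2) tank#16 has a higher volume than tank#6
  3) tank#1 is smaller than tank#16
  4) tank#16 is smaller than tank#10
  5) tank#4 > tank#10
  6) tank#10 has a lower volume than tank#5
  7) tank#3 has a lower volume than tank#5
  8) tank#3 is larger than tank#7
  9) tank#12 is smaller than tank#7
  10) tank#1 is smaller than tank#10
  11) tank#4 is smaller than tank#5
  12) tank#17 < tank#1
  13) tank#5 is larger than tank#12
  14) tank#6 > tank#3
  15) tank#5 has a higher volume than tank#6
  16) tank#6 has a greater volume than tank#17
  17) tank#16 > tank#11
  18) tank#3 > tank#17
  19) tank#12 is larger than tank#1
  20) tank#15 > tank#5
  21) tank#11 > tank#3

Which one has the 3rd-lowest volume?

tank#12

Piecing the relations together gives one ordering: tank#17 < tank#1 < tank#12 < tank#7 < tank#3 < tank#6 < tank#11 < tank#16 < tank#10 < tank#4 < tank#5 < tank#15.
The 3rd smallest is tank#12.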